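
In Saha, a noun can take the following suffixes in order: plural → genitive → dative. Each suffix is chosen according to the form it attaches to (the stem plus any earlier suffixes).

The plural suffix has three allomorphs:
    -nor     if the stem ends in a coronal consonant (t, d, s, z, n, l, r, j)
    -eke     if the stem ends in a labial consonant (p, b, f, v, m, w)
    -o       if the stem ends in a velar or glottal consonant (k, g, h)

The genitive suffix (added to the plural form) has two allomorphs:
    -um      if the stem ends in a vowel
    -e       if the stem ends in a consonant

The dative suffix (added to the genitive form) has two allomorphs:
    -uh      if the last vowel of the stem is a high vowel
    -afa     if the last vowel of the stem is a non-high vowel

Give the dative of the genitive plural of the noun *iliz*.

Since the final consonant of *iliz* is /z/ (coronal), it takes -nor, giving *iliznor*.
The plural form *iliznor*: final sound = /r/, a consonant → -e → *iliznore*.
The last vowel of the genitive form *iliznore* is /e/, which is a non-high vowel, so the dative suffix is -afa, giving *iliznoreafa*.

iliznoreafa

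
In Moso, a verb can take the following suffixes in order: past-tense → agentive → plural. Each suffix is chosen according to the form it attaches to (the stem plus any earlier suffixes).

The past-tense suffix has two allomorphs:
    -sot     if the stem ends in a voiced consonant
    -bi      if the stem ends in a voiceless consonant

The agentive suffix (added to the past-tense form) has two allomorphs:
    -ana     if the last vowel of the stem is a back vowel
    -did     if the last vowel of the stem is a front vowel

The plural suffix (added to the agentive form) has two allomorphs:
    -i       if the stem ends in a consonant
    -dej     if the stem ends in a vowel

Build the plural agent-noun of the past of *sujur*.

Since the final consonant of *sujur* is /r/ (voiced), it takes -sot, giving *sujursot*.
The last vowel of the past-tense form *sujursot* is /o/, which is a back vowel, so the agentive suffix is -ana, giving *sujursotana*.
The agentive form *sujursotana*: final sound = /a/, a vowel → -dej → *sujursotanadej*.

sujursotanadej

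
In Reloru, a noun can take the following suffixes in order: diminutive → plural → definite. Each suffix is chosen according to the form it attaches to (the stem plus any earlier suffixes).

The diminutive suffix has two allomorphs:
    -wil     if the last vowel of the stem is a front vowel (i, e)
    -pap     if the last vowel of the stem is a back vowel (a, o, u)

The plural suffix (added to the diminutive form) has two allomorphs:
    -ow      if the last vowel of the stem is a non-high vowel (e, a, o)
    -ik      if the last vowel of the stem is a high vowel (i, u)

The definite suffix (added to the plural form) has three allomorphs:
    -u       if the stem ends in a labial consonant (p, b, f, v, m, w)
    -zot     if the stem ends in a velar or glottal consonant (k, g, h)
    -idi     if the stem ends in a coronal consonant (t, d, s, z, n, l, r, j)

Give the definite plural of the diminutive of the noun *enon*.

enonpapowu

The last vowel of *enon* is /o/, which is a back vowel, so the diminutive suffix is -pap, giving *enonpap*.
The diminutive form *enonpap* — last vowel /a/ (a non-high vowel) → -ow → *enonpapow*.
The plural form *enonpapow*: final consonant = /w/, labial → -u → *enonpapowu*.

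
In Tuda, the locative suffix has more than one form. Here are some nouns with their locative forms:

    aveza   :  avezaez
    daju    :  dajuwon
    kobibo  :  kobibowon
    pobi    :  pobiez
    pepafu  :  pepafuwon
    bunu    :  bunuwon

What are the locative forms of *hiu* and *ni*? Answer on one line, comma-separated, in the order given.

The pattern is rounding harmony: -won when the last vowel of the stem is a rounded vowel (*daju*, *kobibo*, *pepafu*, *bunu*); -ez when the last vowel of the stem is an unrounded vowel (*aveza*, *pobi*).
*hiu*: last vowel = /u/, a rounded vowel → -won → *hiuwon*.
Since the last vowel of *ni* is /i/ (an unrounded vowel), it takes -ez, giving *niez*.

hiuwon, niez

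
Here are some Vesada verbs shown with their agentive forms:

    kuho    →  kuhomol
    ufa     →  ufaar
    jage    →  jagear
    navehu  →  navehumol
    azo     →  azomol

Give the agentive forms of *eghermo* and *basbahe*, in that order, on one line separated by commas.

eghermomol, basbahear

The pattern is rounding harmony: -mol when the last vowel of the stem is a rounded vowel (*kuho*, *navehu*, *azo*); -ar when the last vowel of the stem is an unrounded vowel (*ufa*, *jage*).
*eghermo*: last vowel = /o/, a rounded vowel → -mol → *eghermomol*.
The last vowel of *basbahe* is /e/, which is an unrounded vowel, so the suffix is -ar, giving *basbahear*.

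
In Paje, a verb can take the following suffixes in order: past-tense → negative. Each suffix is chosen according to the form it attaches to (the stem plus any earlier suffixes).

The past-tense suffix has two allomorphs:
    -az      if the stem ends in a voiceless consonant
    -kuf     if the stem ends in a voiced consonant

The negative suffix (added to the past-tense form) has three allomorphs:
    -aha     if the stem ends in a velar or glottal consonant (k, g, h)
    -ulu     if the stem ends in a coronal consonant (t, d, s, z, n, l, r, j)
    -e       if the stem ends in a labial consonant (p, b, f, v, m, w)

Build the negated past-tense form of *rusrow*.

rusrowkufe

Since the final consonant of *rusrow* is /w/ (voiced), it takes -kuf, giving *rusrowkuf*.
The past-tense form *rusrowkuf* — final consonant /f/ (labial) → -e → *rusrowkufe*.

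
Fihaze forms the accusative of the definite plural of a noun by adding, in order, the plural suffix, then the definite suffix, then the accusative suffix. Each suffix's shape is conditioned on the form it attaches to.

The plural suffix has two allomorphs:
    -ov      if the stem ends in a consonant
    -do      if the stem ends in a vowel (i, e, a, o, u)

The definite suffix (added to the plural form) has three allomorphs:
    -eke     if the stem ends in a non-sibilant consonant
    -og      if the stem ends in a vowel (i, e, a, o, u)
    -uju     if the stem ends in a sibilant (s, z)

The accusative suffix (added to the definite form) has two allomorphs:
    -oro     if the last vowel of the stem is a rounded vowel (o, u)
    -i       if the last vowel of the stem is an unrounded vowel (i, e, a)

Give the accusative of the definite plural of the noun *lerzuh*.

*lerzuh* — final sound /h/ (a consonant) → -ov → *lerzuhov*.
The plural form *lerzuhov*: final sound = /v/, a non-sibilant consonant → -eke → *lerzuhoveke*.
The definite form *lerzuhoveke*: last vowel = /e/, an unrounded vowel → -i → *lerzuhovekei*.

lerzuhovekei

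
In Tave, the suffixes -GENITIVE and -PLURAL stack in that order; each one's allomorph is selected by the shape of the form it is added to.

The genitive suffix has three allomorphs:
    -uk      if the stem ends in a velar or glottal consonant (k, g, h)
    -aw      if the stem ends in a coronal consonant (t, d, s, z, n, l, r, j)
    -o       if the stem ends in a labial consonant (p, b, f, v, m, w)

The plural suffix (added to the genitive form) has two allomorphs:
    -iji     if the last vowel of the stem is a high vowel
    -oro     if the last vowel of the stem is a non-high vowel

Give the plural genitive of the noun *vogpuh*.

*vogpuh*: final consonant = /h/, velar/glottal → -uk → *vogpuhuk*.
The genitive form *vogpuhuk* — last vowel /u/ (a high vowel) → -iji → *vogpuhukiji*.

vogpuhukiji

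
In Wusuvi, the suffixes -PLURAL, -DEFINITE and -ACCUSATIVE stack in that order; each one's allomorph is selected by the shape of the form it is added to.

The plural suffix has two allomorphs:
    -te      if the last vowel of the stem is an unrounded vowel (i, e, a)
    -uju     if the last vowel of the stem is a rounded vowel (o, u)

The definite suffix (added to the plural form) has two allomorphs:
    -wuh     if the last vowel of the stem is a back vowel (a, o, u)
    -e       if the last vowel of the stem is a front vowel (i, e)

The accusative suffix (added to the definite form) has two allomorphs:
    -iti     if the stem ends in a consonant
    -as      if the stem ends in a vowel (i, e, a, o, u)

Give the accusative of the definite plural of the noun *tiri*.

tiriteeas

Since the last vowel of *tiri* is /i/ (an unrounded vowel), it takes -te, giving *tirite*.
The plural form *tirite* — last vowel /e/ (a front vowel) → -e → *tiritee*.
The final sound of the definite form *tiritee* is /e/, which is a vowel, so the accusative suffix is -as, giving *tiriteeas*.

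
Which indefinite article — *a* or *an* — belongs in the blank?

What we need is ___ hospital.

The indefinite article is chosen by the initial *sound* of the following word, not its spelling.
*hospital* begins with the sound /h/ (h is pronounced) — a consonant sound.
So the article is *a*: What we need is a hospital.

a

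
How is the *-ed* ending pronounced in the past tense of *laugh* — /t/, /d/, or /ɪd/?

The stem *laugh* ends in a voiceless consonant other than /t/.
The -ed suffix is realized as /ɪd/ after /t, d/; as /t/ after other voiceless consonants; and as /d/ after other voiced sounds.
So -ed on *laugh* is pronounced /t/.

/t/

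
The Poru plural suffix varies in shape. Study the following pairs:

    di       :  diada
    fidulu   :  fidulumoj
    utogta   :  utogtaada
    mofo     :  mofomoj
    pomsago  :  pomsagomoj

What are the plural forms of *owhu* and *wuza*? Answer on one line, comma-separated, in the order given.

The suffix is conditioned by the last vowel: -moj when the last vowel of the stem is a rounded vowel (*fidulu*, *mofo*, *pomsago*); -ada when the last vowel of the stem is an unrounded vowel (*di*, *utogta*).
Since the last vowel of *owhu* is /u/ (a rounded vowel), it takes -moj, giving *owhumoj*.
Since the last vowel of *wuza* is /a/ (an unrounded vowel), it takes -ada, giving *wuzaada*.

owhumoj, wuzaada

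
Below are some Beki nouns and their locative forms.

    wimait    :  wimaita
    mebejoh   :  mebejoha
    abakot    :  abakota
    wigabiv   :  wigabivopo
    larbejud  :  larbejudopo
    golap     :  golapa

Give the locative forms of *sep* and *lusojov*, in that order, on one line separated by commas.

Looking at the final consonant of each stem: -a when the stem ends in a voiceless consonant (*wimait*, *mebejoh*, *abakot*, *golap*); -opo when the stem ends in a voiced consonant (*wigabiv*, *larbejud*).
*sep* — final consonant /p/ (voiceless) → -a → *sepa*.
*lusojov* — final consonant /v/ (voiced) → -opo → *lusojovopo*.

sepa, lusojovopo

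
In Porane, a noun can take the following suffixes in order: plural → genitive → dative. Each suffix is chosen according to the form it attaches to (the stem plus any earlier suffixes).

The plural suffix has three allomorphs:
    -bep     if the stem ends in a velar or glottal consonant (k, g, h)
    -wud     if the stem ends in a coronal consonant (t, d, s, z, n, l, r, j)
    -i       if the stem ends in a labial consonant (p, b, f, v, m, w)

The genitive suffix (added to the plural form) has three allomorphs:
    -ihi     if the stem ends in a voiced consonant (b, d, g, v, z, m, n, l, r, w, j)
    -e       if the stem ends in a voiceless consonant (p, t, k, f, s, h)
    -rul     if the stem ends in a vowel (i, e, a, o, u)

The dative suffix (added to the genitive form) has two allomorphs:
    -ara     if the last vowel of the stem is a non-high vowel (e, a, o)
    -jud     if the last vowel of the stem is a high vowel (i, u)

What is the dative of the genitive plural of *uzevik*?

uzevikbepeara

The final consonant of *uzevik* is /k/, which is velar/glottal, so the plural suffix is -bep, giving *uzevikbep*.
The final sound of the plural form *uzevikbep* is /p/, which is a voiceless consonant, so the genitive suffix is -e, giving *uzevikbepe*.
Since the last vowel of the genitive form *uzevikbepe* is /e/ (a non-high vowel), it takes -ara, giving *uzevikbepeara*.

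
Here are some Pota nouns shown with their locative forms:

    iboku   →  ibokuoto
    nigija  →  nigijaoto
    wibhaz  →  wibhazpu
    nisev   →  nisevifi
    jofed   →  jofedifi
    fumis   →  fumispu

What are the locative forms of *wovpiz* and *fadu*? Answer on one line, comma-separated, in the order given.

wovpizpu, faduoto

Looking at the final sound of each stem: -pu when the stem ends in a sibilant (*wibhaz*, *fumis*); -ifi when the stem ends in a non-sibilant consonant (*nisev*, *jofed*); -oto when the stem ends in a vowel (*iboku*, *nigija*).
*wovpiz* — final sound /z/ (a sibilant) → -pu → *wovpizpu*.
*fadu* — final sound /u/ (a vowel) → -oto → *faduoto*.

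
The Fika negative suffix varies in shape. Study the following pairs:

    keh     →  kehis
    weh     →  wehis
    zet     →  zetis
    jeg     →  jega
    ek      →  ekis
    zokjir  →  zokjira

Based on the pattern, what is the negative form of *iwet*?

iwetis

The pattern is voicing of the final consonant: -is when the stem ends in a voiceless consonant (*keh*, *weh*, *zet*, *ek*); -a when the stem ends in a voiced consonant (*jeg*, *zokjir*).
The final consonant of *iwet* is /t/, which is voiceless, so the suffix is -is, giving *iwetis*.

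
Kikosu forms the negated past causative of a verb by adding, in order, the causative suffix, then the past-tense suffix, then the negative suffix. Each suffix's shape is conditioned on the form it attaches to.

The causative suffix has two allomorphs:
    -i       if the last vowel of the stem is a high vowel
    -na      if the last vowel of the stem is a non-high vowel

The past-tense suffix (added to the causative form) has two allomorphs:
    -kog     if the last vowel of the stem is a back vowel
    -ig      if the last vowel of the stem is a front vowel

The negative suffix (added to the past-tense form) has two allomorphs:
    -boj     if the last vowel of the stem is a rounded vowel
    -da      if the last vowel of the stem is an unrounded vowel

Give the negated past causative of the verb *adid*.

adidiigda

The last vowel of *adid* is /i/, which is a high vowel, so the causative suffix is -i, giving *adidi*.
The last vowel of the causative form *adidi* is /i/, which is a front vowel, so the past-tense suffix is -ig, giving *adidiig*.
The past-tense form *adidiig*: last vowel = /i/, an unrounded vowel → -da → *adidiigda*.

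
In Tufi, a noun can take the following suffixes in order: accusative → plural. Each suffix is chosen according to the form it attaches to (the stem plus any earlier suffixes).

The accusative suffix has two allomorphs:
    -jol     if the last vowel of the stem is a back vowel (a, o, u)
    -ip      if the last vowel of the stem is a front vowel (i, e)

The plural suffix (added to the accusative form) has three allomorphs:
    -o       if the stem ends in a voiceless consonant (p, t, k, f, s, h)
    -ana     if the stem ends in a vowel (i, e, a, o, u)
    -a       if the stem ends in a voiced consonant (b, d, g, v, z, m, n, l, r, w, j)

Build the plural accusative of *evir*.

eviripo

Since the last vowel of *evir* is /i/ (a front vowel), it takes -ip, giving *evirip*.
The accusative form *evirip* — final sound /p/ (a voiceless consonant) → -o → *eviripo*.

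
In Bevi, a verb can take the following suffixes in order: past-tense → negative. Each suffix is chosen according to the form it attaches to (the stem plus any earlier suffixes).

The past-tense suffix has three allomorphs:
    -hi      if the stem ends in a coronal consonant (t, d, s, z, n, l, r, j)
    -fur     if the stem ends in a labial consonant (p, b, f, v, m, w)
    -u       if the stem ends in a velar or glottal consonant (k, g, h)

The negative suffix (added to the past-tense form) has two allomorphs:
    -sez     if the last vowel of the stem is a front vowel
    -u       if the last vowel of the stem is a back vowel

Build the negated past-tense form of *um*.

umfuru

*um*: final consonant = /m/, labial → -fur → *umfur*.
The last vowel of the past-tense form *umfur* is /u/, which is a back vowel, so the negative suffix is -u, giving *umfuru*.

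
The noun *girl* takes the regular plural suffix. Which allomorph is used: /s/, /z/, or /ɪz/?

/z/

The stem *girl* ends in a voiced non-sibilant sound.
The plural suffix surfaces as /ɪz/ after sibilants, /s/ after other voiceless consonants, and /z/ after other voiced sounds.
So the plural -s on *girl* is pronounced /z/.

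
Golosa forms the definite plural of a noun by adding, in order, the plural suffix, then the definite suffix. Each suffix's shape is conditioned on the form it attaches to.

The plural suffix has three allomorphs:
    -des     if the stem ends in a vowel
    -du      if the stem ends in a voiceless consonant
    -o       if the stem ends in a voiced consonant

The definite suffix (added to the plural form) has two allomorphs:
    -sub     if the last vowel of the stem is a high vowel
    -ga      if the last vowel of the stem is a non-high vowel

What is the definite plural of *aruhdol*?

*aruhdol*: final sound = /l/, a voiced consonant → -o → *aruhdolo*.
The plural form *aruhdolo*: last vowel = /o/, a non-high vowel → -ga → *aruhdologa*.

aruhdologa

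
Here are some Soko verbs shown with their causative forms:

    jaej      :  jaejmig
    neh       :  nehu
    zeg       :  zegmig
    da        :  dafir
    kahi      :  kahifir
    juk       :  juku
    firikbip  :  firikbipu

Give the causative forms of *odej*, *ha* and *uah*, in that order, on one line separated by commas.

The pattern is voicing of the final sound: -u when the stem ends in a voiceless consonant (*neh*, *juk*, *firikbip*); -mig when the stem ends in a voiced consonant (*jaej*, *zeg*); -fir when the stem ends in a vowel (*da*, *kahi*).
Since the final sound of *odej* is /j/ (a voiced consonant), it takes -mig, giving *odejmig*.
Since the final sound of *ha* is /a/ (a vowel), it takes -fir, giving *hafir*.
*uah*: final sound = /h/, a voiceless consonant → -u → *uahu*.

odejmig, hafir, uahu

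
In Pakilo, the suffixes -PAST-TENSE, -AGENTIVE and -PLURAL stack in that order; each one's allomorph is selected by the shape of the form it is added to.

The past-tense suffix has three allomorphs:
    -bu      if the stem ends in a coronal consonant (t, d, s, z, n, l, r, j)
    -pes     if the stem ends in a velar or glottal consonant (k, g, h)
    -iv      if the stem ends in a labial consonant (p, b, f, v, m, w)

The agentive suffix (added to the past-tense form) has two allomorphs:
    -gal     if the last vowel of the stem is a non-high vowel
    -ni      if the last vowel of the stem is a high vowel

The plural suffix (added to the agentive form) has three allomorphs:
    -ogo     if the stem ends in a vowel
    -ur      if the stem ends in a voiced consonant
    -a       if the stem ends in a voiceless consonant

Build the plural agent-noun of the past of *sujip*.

sujipivniogo

*sujip* — final consonant /p/ (labial) → -iv → *sujipiv*.
The past-tense form *sujipiv*: last vowel = /i/, a high vowel → -ni → *sujipivni*.
The agentive form *sujipivni*: final sound = /i/, a vowel → -ogo → *sujipivniogo*.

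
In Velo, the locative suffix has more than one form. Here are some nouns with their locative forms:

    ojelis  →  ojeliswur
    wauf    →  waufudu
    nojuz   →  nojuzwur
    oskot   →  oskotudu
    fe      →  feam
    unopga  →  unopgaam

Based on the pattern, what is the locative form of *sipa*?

sipaam

The suffix is conditioned by the final sound: -wur when the stem ends in a sibilant (*ojelis*, *nojuz*); -udu when the stem ends in a non-sibilant consonant (*wauf*, *oskot*); -am when the stem ends in a vowel (*fe*, *unopga*).
The final sound of *sipa* is /a/, which is a vowel, so the suffix is -am, giving *sipaam*.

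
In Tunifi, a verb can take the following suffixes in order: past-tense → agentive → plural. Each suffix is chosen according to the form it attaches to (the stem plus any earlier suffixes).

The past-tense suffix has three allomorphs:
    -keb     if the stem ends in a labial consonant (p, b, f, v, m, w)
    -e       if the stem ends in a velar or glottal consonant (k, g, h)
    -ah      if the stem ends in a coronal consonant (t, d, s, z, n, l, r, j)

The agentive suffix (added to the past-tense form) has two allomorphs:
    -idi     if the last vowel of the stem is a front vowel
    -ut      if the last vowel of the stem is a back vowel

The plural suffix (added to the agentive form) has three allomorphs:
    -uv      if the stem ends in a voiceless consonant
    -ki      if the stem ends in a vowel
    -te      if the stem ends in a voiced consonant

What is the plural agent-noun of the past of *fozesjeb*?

fozesjebkebidiki

*fozesjeb* — final consonant /b/ (labial) → -keb → *fozesjebkeb*.
Since the last vowel of the past-tense form *fozesjebkeb* is /e/ (a front vowel), it takes -idi, giving *fozesjebkebidi*.
The agentive form *fozesjebkebidi* — final sound /i/ (a vowel) → -ki → *fozesjebkebidiki*.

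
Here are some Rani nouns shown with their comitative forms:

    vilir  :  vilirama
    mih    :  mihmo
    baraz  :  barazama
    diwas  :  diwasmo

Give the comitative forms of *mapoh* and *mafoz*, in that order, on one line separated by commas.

mapohmo, mafozama

The pattern is voicing of the final consonant: -mo when the stem ends in a voiceless consonant (*mih*, *diwas*); -ama when the stem ends in a voiced consonant (*vilir*, *baraz*).
Since the final consonant of *mapoh* is /h/ (voiceless), it takes -mo, giving *mapohmo*.
Since the final consonant of *mafoz* is /z/ (voiced), it takes -ama, giving *mafozama*.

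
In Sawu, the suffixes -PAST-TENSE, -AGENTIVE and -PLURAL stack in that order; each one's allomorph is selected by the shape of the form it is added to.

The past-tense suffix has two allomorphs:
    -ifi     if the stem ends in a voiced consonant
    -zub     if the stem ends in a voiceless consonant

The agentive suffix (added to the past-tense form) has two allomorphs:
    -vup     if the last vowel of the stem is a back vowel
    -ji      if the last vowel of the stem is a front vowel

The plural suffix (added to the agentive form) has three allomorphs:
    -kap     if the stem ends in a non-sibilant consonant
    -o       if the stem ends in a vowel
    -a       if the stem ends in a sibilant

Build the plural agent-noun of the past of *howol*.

howolifijio

The final consonant of *howol* is /l/, which is voiced, so the past-tense suffix is -ifi, giving *howolifi*.
The past-tense form *howolifi*: last vowel = /i/, a front vowel → -ji → *howolifiji*.
The final sound of the agentive form *howolifiji* is /i/, which is a vowel, so the plural suffix is -o, giving *howolifijio*.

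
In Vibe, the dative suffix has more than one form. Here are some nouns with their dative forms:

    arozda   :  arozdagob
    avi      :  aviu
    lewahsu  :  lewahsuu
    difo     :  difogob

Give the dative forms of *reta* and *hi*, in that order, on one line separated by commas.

Looking at the last vowel of each stem: -u when the last vowel of the stem is a high vowel (*avi*, *lewahsu*); -gob when the last vowel of the stem is a non-high vowel (*arozda*, *difo*).
*reta*: last vowel = /a/, a non-high vowel → -gob → *retagob*.
The last vowel of *hi* is /i/, which is a high vowel, so the suffix is -u, giving *hiu*.

retagob, hiu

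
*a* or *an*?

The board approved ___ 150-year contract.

The indefinite article is chosen by the initial *sound* of the following word, not its spelling.
The number *150* is spoken "one hundred …", beginning with /wʌn/ — a consonant sound.
So the article is *a*: The board approved a 150-year contract.

a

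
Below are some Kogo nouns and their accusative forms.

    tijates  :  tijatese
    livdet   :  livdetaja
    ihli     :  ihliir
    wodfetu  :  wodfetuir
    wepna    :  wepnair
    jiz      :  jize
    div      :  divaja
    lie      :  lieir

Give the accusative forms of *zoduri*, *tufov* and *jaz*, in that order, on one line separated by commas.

zoduriir, tufovaja, jaze

The alternation tracks the final sound of the stem — -e when the stem ends in a sibilant (*tijates*, *jiz*); -aja when the stem ends in a non-sibilant consonant (*livdet*, *div*); -ir when the stem ends in a vowel (*ihli*, *wodfetu*, *wepna*, *lie*).
Since the final sound of *zoduri* is /i/ (a vowel), it takes -ir, giving *zoduriir*.
*tufov* — final sound /v/ (a non-sibilant consonant) → -aja → *tufovaja*.
*jaz* — final sound /z/ (a sibilant) → -e → *jaze*.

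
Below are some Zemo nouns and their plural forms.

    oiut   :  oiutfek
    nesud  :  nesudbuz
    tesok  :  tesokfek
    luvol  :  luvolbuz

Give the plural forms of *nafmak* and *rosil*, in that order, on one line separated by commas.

The alternation tracks the final consonant of the stem — -fek when the stem ends in a voiceless consonant (*oiut*, *tesok*); -buz when the stem ends in a voiced consonant (*nesud*, *luvol*).
Since the final consonant of *nafmak* is /k/ (voiceless), it takes -fek, giving *nafmakfek*.
The final consonant of *rosil* is /l/, which is voiced, so the suffix is -buz, giving *rosilbuz*.

nafmakfek, rosilbuz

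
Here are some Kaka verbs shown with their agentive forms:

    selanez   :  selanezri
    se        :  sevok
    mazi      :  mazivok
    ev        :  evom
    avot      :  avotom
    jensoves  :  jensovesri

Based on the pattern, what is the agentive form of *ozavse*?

ozavsevok

The pattern is sibilance of the final sound: -ri when the stem ends in a sibilant (*selanez*, *jensoves*); -om when the stem ends in a non-sibilant consonant (*ev*, *avot*); -vok when the stem ends in a vowel (*se*, *mazi*).
The final sound of *ozavse* is /e/, which is a vowel, so the suffix is -vok, giving *ozavsevok*.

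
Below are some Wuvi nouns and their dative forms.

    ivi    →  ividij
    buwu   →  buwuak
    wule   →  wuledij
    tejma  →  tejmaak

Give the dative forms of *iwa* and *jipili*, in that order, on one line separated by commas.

The alternation tracks the last vowel of the stem — -dij when the last vowel of the stem is a front vowel (*ivi*, *wule*); -ak when the last vowel of the stem is a back vowel (*buwu*, *tejma*).
*iwa* — last vowel /a/ (a back vowel) → -ak → *iwaak*.
*jipili* — last vowel /i/ (a front vowel) → -dij → *jipilidij*.

iwaak, jipilidij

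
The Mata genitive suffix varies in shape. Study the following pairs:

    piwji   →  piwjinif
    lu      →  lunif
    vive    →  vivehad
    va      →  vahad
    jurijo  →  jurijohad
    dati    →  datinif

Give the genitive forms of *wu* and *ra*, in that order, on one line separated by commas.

wunif, rahad

The pattern is height harmony: -nif when the last vowel of the stem is a high vowel (*piwji*, *lu*, *dati*); -had when the last vowel of the stem is a non-high vowel (*vive*, *va*, *jurijo*).
The last vowel of *wu* is /u/, which is a high vowel, so the suffix is -nif, giving *wunif*.
Since the last vowel of *ra* is /a/ (a non-high vowel), it takes -had, giving *rahad*.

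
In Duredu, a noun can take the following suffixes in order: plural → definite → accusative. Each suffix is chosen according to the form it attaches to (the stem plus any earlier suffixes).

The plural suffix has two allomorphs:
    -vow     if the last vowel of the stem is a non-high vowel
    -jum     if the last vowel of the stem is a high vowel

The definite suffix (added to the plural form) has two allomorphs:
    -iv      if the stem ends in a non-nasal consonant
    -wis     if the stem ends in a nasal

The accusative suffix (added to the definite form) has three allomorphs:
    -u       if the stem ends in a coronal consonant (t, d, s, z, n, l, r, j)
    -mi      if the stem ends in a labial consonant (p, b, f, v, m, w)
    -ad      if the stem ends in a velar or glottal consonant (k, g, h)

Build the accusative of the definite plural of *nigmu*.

Since the last vowel of *nigmu* is /u/ (a high vowel), it takes -jum, giving *nigmujum*.
Since the final consonant of the plural form *nigmujum* is /m/ (a nasal), it takes -wis, giving *nigmujumwis*.
Since the final consonant of the definite form *nigmujumwis* is /s/ (coronal), it takes -u, giving *nigmujumwisu*.

nigmujumwisu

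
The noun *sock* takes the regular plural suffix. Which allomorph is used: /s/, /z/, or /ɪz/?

/s/

The stem *sock* ends in a voiceless non-sibilant consonant.
The plural suffix surfaces as /ɪz/ after sibilants, /s/ after other voiceless consonants, and /z/ after other voiced sounds.
So the plural -s on *sock* is pronounced /s/.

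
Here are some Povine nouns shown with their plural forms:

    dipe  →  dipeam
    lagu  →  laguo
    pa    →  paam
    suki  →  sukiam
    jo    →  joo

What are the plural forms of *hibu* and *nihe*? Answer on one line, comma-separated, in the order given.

hibuo, niheam

The pattern is rounding harmony: -o when the last vowel of the stem is a rounded vowel (*lagu*, *jo*); -am when the last vowel of the stem is an unrounded vowel (*dipe*, *pa*, *suki*).
Since the last vowel of *hibu* is /u/ (a rounded vowel), it takes -o, giving *hibuo*.
The last vowel of *nihe* is /e/, which is an unrounded vowel, so the suffix is -am, giving *niheam*.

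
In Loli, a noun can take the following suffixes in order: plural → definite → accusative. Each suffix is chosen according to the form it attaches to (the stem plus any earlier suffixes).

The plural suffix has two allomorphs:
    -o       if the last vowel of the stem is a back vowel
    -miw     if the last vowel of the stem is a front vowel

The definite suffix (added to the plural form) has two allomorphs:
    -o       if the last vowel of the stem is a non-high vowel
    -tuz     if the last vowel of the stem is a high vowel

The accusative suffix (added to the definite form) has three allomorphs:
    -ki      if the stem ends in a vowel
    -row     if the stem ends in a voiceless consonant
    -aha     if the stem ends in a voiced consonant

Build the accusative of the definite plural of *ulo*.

uloooki

*ulo*: last vowel = /o/, a back vowel → -o → *uloo*.
The plural form *uloo* — last vowel /o/ (a non-high vowel) → -o → *ulooo*.
The definite form *ulooo* — final sound /o/ (a vowel) → -ki → *uloooki*.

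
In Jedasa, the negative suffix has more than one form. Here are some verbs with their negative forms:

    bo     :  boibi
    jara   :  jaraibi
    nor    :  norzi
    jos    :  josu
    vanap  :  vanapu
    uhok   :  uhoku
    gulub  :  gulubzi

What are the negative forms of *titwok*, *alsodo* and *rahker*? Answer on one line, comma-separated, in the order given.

The pattern is voicing of the final sound: -u when the stem ends in a voiceless consonant (*jos*, *vanap*, *uhok*); -zi when the stem ends in a voiced consonant (*nor*, *gulub*); -ibi when the stem ends in a vowel (*bo*, *jara*).
*titwok* — final sound /k/ (a voiceless consonant) → -u → *titwoku*.
*alsodo*: final sound = /o/, a vowel → -ibi → *alsodoibi*.
The final sound of *rahker* is /r/, which is a voiced consonant, so the suffix is -zi, giving *rahkerzi*.

titwoku, alsodoibi, rahkerzi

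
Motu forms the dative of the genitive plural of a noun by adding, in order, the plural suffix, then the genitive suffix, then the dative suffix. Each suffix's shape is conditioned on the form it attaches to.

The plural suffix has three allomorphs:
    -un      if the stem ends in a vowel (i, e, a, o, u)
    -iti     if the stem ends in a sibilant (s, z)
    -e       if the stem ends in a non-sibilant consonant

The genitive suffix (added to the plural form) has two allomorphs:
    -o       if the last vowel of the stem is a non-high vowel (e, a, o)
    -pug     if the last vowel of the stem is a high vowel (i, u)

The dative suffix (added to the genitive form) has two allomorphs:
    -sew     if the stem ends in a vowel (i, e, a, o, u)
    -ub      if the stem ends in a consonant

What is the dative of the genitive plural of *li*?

The final sound of *li* is /i/, which is a vowel, so the plural suffix is -un, giving *liun*.
The last vowel of the plural form *liun* is /u/, which is a high vowel, so the genitive suffix is -pug, giving *liunpug*.
Since the final sound of the genitive form *liunpug* is /g/ (a consonant), it takes -ub, giving *liunpugub*.

liunpugub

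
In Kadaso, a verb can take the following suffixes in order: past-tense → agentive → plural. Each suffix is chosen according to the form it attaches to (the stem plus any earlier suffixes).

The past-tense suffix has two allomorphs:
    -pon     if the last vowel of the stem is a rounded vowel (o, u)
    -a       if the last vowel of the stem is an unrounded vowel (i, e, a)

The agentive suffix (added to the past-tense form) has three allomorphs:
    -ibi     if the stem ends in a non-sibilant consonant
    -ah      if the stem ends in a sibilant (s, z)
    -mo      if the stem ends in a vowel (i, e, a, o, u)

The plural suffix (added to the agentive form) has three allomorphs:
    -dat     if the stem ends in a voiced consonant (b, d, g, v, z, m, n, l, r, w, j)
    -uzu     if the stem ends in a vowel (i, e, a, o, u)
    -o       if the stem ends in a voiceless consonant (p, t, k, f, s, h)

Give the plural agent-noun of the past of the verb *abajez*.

abajezamouzu

Since the last vowel of *abajez* is /e/ (an unrounded vowel), it takes -a, giving *abajeza*.
The final sound of the past-tense form *abajeza* is /a/, which is a vowel, so the agentive suffix is -mo, giving *abajezamo*.
The final sound of the agentive form *abajezamo* is /o/, which is a vowel, so the plural suffix is -uzu, giving *abajezamouzu*.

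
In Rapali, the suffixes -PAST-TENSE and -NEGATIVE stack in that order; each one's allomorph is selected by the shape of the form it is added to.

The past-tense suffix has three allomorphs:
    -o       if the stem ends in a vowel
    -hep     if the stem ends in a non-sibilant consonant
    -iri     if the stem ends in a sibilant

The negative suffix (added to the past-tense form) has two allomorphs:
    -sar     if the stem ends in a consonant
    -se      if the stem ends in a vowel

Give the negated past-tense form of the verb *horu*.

horuose

*horu*: final sound = /u/, a vowel → -o → *horuo*.
The final sound of the past-tense form *horuo* is /o/, which is a vowel, so the negative suffix is -se, giving *horuose*.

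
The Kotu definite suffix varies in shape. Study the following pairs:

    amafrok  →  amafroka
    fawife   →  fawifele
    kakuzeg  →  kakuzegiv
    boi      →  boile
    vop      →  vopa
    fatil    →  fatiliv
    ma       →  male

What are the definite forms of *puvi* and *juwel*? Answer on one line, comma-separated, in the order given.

Looking at the final sound of each stem: -a when the stem ends in a voiceless consonant (*amafrok*, *vop*); -iv when the stem ends in a voiced consonant (*kakuzeg*, *fatil*); -le when the stem ends in a vowel (*fawife*, *boi*, *ma*).
*puvi* — final sound /i/ (a vowel) → -le → *puvile*.
The final sound of *juwel* is /l/, which is a voiced consonant, so the suffix is -iv, giving *juweliv*.

puvile, juweliv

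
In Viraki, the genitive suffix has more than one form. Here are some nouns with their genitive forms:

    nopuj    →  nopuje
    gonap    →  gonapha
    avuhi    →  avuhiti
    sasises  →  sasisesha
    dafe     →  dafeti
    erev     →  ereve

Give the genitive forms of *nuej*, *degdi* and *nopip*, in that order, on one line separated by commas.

Looking at the final sound of each stem: -ha when the stem ends in a voiceless consonant (*gonap*, *sasises*); -e when the stem ends in a voiced consonant (*nopuj*, *erev*); -ti when the stem ends in a vowel (*avuhi*, *dafe*).
*nuej*: final sound = /j/, a voiced consonant → -e → *nueje*.
The final sound of *degdi* is /i/, which is a vowel, so the suffix is -ti, giving *degditi*.
*nopip* — final sound /p/ (a voiceless consonant) → -ha → *nopipha*.

nueje, degditi, nopipha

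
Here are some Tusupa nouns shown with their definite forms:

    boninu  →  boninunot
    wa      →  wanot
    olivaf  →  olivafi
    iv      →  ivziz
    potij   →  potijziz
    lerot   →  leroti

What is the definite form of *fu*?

funot

The suffix is conditioned by the final sound: -i when the stem ends in a voiceless consonant (*olivaf*, *lerot*); -ziz when the stem ends in a voiced consonant (*iv*, *potij*); -not when the stem ends in a vowel (*boninu*, *wa*).
Since the final sound of *fu* is /u/ (a vowel), it takes -not, giving *funot*.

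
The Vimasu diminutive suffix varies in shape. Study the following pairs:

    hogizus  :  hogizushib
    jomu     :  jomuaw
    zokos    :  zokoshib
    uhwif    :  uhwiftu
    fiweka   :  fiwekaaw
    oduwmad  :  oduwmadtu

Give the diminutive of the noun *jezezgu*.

Looking at the final sound of each stem: -hib when the stem ends in a sibilant (*hogizus*, *zokos*); -tu when the stem ends in a non-sibilant consonant (*uhwif*, *oduwmad*); -aw when the stem ends in a vowel (*jomu*, *fiweka*).
*jezezgu* — final sound /u/ (a vowel) → -aw → *jezezguaw*.

jezezguaw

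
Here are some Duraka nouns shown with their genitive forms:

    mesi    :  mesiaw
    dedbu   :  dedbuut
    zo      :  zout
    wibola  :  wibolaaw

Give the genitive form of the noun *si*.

siaw

Looking at the last vowel of each stem: -ut when the last vowel of the stem is a rounded vowel (*dedbu*, *zo*); -aw when the last vowel of the stem is an unrounded vowel (*mesi*, *wibola*).
*si*: last vowel = /i/, an unrounded vowel → -aw → *siaw*.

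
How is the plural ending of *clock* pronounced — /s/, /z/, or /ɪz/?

/s/

The stem *clock* ends in a voiceless non-sibilant consonant.
The plural suffix surfaces as /ɪz/ after sibilants, /s/ after other voiceless consonants, and /z/ after other voiced sounds.
So the plural -s on *clock* is pronounced /s/.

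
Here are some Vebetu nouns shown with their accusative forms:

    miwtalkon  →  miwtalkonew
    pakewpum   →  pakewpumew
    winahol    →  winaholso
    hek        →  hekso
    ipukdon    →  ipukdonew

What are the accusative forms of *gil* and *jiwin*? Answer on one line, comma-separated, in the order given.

The suffix is conditioned by the final consonant: -ew when the stem ends in a nasal (*miwtalkon*, *pakewpum*, *ipukdon*); -so when the stem ends in a non-nasal consonant (*winahol*, *hek*).
The final consonant of *gil* is /l/, which is non-nasal, so the suffix is -so, giving *gilso*.
Since the final consonant of *jiwin* is /n/ (a nasal), it takes -ew, giving *jiwinew*.

gilso, jiwinew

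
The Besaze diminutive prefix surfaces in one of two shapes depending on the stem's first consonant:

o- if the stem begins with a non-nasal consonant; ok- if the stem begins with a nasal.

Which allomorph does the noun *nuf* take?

The first consonant of *nuf* is /n/, which is a nasal, so the prefix is ok-.

ok-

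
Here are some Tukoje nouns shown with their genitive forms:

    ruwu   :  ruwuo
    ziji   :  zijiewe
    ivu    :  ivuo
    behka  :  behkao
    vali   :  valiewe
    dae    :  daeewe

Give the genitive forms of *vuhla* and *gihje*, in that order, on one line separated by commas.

vuhlao, gihjeewe

The alternation tracks the last vowel of the stem — -ewe when the last vowel of the stem is a front vowel (*ziji*, *vali*, *dae*); -o when the last vowel of the stem is a back vowel (*ruwu*, *ivu*, *behka*).
*vuhla* — last vowel /a/ (a back vowel) → -o → *vuhlao*.
Since the last vowel of *gihje* is /e/ (a front vowel), it takes -ewe, giving *gihjeewe*.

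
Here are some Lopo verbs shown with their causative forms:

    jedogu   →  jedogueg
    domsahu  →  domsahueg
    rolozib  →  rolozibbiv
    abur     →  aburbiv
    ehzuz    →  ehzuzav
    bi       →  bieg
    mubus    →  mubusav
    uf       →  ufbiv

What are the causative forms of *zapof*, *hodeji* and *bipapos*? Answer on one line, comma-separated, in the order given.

zapofbiv, hodejieg, bipaposav

The pattern is sibilance of the final sound: -av when the stem ends in a sibilant (*ehzuz*, *mubus*); -biv when the stem ends in a non-sibilant consonant (*rolozib*, *abur*, *uf*); -eg when the stem ends in a vowel (*jedogu*, *domsahu*, *bi*).
*zapof*: final sound = /f/, a non-sibilant consonant → -biv → *zapofbiv*.
*hodeji*: final sound = /i/, a vowel → -eg → *hodejieg*.
*bipapos*: final sound = /s/, a sibilant → -av → *bipaposav*.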